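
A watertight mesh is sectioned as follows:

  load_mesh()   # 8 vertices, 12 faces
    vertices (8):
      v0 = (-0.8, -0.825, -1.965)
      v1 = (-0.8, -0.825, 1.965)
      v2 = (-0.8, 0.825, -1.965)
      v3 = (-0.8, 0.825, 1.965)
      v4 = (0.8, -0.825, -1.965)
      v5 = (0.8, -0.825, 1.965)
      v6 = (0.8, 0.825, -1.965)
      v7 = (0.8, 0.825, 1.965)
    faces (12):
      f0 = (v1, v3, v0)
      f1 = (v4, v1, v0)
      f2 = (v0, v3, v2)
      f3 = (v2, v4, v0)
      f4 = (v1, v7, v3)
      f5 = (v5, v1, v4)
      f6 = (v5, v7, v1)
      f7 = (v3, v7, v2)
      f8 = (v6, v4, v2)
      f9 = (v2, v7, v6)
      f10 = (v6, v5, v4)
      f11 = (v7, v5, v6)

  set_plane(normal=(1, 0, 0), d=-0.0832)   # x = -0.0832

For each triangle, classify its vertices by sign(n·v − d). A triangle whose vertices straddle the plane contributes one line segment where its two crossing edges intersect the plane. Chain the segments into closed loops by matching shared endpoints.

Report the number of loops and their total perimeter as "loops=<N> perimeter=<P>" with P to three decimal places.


loops=1 perimeter=11.160

Straddling triangles (8 of 12):
  (v4,v1,v0) [+--] → (-0.0832, -0.825, 0.20436)–(-0.0832, -0.825, -1.965)  len=2.1694
  (v2,v4,v0) [-+-] → (-0.0832, 0.0858, -1.965)–(-0.0832, -0.825, -1.965)  len=0.9108
  (v1,v7,v3) [-+-] → (-0.0832, -0.0858, 1.965)–(-0.0832, 0.825, 1.965)  len=0.9108
  (v5,v1,v4) [+-+] → (-0.0832, -0.825, 1.965)–(-0.0832, -0.825, 0.20436)  len=1.7606
  (v5,v7,v1) [++-] → (-0.0832, -0.0858, 1.965)–(-0.0832, -0.825, 1.965)  len=0.7392
  (v3,v7,v2) [-+-] → (-0.0832, 0.825, 1.965)–(-0.0832, 0.825, -0.20436)  len=2.1694
  (v6,v4,v2) [++-] → (-0.0832, 0.0858, -1.965)–(-0.0832, 0.825, -1.965)  len=0.7392
  (v2,v7,v6) [-++] → (-0.0832, 0.825, -0.20436)–(-0.0832, 0.825, -1.965)  len=1.7606

Chained into 1 loop(s):
  loop 1: 8 segments, perimeter = 11.1600
Total perimeter = 11.160


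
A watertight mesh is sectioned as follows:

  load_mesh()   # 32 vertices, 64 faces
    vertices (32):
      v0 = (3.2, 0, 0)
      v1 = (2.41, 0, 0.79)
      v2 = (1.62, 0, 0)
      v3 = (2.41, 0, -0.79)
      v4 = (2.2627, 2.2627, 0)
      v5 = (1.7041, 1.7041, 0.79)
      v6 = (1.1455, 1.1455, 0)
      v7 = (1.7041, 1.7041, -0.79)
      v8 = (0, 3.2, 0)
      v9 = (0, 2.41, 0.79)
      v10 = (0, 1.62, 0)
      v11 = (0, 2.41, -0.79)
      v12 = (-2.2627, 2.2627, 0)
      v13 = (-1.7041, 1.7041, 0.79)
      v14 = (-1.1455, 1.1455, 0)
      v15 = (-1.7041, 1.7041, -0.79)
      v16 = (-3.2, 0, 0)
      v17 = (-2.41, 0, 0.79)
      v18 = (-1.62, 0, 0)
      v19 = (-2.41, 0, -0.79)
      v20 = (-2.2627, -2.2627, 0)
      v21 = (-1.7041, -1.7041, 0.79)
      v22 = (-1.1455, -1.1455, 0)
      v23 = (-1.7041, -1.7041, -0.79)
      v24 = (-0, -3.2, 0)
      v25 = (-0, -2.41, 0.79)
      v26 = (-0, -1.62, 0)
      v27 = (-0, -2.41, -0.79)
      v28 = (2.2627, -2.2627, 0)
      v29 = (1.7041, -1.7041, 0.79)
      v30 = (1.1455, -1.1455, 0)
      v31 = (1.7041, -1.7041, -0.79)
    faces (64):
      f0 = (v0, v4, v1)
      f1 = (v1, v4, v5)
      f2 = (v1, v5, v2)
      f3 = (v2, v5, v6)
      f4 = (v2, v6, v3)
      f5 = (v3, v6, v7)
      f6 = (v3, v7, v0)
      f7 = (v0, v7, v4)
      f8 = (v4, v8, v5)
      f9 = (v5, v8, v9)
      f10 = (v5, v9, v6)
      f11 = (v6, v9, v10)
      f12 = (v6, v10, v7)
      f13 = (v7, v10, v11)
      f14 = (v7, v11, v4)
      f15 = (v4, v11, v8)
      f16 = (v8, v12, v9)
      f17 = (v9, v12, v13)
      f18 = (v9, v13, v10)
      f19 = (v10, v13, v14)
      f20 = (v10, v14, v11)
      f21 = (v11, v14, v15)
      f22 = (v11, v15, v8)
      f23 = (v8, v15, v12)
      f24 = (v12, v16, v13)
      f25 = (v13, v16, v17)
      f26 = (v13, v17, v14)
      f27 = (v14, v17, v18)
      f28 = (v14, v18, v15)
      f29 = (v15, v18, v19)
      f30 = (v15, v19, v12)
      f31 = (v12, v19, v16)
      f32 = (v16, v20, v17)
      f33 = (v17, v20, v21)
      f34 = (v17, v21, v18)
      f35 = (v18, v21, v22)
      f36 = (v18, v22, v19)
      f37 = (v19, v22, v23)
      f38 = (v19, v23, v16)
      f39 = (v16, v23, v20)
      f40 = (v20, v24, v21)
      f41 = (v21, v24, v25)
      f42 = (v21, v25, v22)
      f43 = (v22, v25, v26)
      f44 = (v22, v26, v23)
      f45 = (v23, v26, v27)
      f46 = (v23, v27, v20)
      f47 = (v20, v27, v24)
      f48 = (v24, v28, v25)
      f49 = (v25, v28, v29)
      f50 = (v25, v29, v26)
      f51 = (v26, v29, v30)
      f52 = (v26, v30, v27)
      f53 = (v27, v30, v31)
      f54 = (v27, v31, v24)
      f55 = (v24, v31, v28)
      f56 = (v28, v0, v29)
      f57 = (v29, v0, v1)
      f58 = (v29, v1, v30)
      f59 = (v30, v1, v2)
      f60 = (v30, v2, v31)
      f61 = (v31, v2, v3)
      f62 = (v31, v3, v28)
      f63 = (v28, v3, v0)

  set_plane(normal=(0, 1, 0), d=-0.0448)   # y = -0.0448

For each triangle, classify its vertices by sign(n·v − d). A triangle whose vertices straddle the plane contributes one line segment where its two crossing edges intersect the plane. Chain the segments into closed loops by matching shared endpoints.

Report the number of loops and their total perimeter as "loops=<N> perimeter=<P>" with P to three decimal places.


loops=2 perimeter=8.938

Straddling triangles (16 of 64):
  (v16,v20,v17) [+-+] → (-3.18144, -0.0448, 0)–(-2.40708, -0.0448, 0.774359)  len=1.0951
  (v17,v20,v21) [+--] → (-2.40708, -0.0448, 0.774359)–(-2.39144, -0.0448, 0.79)  len=0.0221
  (v17,v21,v18) [+-+] → (-2.39144, -0.0448, 0.79)–(-1.62221, -0.0448, 0.0207687)  len=1.0879
  (v18,v21,v22) [+--] → (-1.62221, -0.0448, 0.0207687)–(-1.60144, -0.0448, 0)  len=0.0294
  (v18,v22,v19) [+-+] → (-1.60144, -0.0448, 0)–(-2.36055, -0.0448, -0.759103)  len=1.0735
  (v19,v22,v23) [+--] → (-2.36055, -0.0448, -0.759103)–(-2.39144, -0.0448, -0.79)  len=0.0437
  (v19,v23,v16) [+-+] → (-2.39144, -0.0448, -0.79)–(-3.16067, -0.0448, -0.0207687)  len=1.0879
  (v16,v23,v20) [+--] → (-3.16067, -0.0448, -0.0207687)–(-3.18144, -0.0448, 0)  len=0.0294
  (v28,v0,v29) [-+-] → (3.18144, -0.0448, 0)–(3.16067, -0.0448, 0.0207687)  len=0.0294
  (v29,v0,v1) [-++] → (3.16067, -0.0448, 0.0207687)–(2.39144, -0.0448, 0.79)  len=1.0879
  (v29,v1,v30) [-+-] → (2.39144, -0.0448, 0.79)–(2.36055, -0.0448, 0.759103)  len=0.0437
  (v30,v1,v2) [-++] → (2.36055, -0.0448, 0.759103)–(1.60144, -0.0448, 0)  len=1.0735
  (v30,v2,v31) [-+-] → (1.60144, -0.0448, 0)–(1.62221, -0.0448, -0.0207687)  len=0.0294
  (v31,v2,v3) [-++] → (1.62221, -0.0448, -0.0207687)–(2.39144, -0.0448, -0.79)  len=1.0879
  (v31,v3,v28) [-+-] → (2.39144, -0.0448, -0.79)–(2.40708, -0.0448, -0.774359)  len=0.0221
  (v28,v3,v0) [-++] → (2.40708, -0.0448, -0.774359)–(3.18144, -0.0448, 0)  len=1.0951

Chained into 2 loop(s):
  loop 1: 8 segments, perimeter = 4.4689
  loop 2: 8 segments, perimeter = 4.4689
Total perimeter = 8.938


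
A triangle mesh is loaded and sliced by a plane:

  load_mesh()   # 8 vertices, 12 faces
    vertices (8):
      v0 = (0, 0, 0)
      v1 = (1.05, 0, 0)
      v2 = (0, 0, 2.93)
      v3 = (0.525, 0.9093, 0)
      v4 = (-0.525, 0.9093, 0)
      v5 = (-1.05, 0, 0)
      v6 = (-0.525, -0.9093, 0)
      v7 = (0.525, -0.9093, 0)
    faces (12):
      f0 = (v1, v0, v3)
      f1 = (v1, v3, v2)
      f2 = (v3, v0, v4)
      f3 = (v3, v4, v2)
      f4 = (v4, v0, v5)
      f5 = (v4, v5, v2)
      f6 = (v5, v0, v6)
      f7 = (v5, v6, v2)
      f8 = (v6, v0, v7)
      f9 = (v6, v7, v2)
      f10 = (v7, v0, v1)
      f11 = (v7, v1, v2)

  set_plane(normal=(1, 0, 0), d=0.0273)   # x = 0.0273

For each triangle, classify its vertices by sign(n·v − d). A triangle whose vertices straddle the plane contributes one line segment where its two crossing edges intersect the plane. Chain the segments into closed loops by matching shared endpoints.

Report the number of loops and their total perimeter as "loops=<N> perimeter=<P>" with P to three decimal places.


loops=1 perimeter=7.815

Straddling triangles (8 of 12):
  (v1,v0,v3) [+-+] → (0.0273, 0, 0)–(0.0273, 0.0472836, 0)  len=0.0473
  (v1,v3,v2) [++-] → (0.0273, 0.0472836, 2.77764)–(0.0273, 0, 2.85382)  len=0.0897
  (v3,v0,v4) [+--] → (0.0273, 0.0472836, 0)–(0.0273, 0.9093, 0)  len=0.8620
  (v3,v4,v2) [+--] → (0.0273, 0.9093, 0)–(0.0273, 0.0472836, 2.77764)  len=2.9083
  (v6,v0,v7) [--+] → (0.0273, -0.0472836, 0)–(0.0273, -0.9093, 0)  len=0.8620
  (v6,v7,v2) [-+-] → (0.0273, -0.9093, 0)–(0.0273, -0.0472836, 2.77764)  len=2.9083
  (v7,v0,v1) [+-+] → (0.0273, -0.0472836, 0)–(0.0273, 0, 0)  len=0.0473
  (v7,v1,v2) [++-] → (0.0273, 0, 2.85382)–(0.0273, -0.0472836, 2.77764)  len=0.0897

Chained into 1 loop(s):
  loop 1: 8 segments, perimeter = 7.8146
Total perimeter = 7.815


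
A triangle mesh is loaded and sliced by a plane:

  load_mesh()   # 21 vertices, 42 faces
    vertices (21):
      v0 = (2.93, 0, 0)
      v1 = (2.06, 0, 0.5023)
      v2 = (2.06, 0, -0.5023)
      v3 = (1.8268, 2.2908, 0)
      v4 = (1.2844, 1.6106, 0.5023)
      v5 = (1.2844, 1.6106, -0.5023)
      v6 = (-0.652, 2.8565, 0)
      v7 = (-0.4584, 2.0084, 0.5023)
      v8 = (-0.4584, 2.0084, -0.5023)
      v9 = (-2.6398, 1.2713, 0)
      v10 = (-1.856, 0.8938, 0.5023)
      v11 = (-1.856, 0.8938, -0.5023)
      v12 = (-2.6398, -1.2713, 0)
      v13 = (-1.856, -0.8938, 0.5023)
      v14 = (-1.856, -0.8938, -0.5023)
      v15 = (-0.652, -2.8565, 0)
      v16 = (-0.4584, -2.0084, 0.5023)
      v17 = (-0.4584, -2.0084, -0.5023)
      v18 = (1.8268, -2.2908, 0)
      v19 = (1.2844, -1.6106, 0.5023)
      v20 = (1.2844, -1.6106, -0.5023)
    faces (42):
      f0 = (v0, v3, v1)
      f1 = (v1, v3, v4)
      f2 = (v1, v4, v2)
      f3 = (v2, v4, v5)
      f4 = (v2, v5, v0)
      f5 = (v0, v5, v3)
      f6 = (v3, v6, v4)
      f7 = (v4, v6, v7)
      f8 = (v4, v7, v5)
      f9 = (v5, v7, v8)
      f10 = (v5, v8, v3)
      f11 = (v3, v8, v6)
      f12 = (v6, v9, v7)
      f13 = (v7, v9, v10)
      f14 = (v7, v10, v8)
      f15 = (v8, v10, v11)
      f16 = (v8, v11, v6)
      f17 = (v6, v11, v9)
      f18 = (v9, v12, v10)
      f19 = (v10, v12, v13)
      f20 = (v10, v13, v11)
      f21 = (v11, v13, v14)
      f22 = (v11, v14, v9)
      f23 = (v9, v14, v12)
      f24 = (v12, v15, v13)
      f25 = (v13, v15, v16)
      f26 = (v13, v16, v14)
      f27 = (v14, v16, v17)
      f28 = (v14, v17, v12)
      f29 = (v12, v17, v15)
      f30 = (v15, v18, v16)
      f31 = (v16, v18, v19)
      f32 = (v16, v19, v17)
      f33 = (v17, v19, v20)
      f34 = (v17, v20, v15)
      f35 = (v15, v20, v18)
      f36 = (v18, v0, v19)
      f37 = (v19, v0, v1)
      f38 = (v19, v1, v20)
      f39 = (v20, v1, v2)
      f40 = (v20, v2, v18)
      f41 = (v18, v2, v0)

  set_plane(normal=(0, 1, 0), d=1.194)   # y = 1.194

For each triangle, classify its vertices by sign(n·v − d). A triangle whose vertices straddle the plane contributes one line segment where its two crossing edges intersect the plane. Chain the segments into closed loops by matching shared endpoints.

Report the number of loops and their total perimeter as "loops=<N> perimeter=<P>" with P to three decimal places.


Straddling triangles (14 of 42):
  (v0,v3,v1) [-+-] → (2.355, 1.194, 0)–(1.93845, 1.194, 0.240494)  len=0.4810
  (v1,v3,v4) [-++] → (1.93845, 1.194, 0.240494)–(1.48502, 1.194, 0.5023)  len=0.5236
  (v1,v4,v2) [-+-] → (1.48502, 1.194, 0.5023)–(1.48502, 1.194, 0.242449)  len=0.2599
  (v2,v4,v5) [-++] → (1.48502, 1.194, 0.242449)–(1.48502, 1.194, -0.5023)  len=0.7447
  (v2,v5,v0) [-+-] → (1.48502, 1.194, -0.5023)–(1.71005, 1.194, -0.372374)  len=0.2598
  (v0,v5,v3) [-++] → (1.71005, 1.194, -0.372374)–(2.355, 1.194, 0)  len=0.7447
  (v7,v9,v10) [++-] → (-2.4793, 1.194, 0.102855)–(-1.47958, 1.194, 0.5023)  len=1.0766
  (v7,v10,v8) [+-+] → (-1.47958, 1.194, 0.5023)–(-1.47958, 1.194, 0.231727)  len=0.2706
  (v8,v10,v11) [+--] → (-1.47958, 1.194, 0.231727)–(-1.47958, 1.194, -0.5023)  len=0.7340
  (v8,v11,v6) [+-+] → (-1.47958, 1.194, -0.5023)–(-1.67185, 1.194, -0.425472)  len=0.2070
  (v6,v11,v9) [+-+] → (-1.67185, 1.194, -0.425472)–(-2.4793, 1.194, -0.102855)  len=0.8695
  (v9,v12,v10) [+--] → (-2.6398, 1.194, 0)–(-2.4793, 1.194, 0.102855)  len=0.1906
  (v11,v14,v9) [--+] → (-2.61182, 1.194, -0.0179335)–(-2.4793, 1.194, -0.102855)  len=0.1574
  (v9,v14,v12) [+--] → (-2.61182, 1.194, -0.0179335)–(-2.6398, 1.194, 0)  len=0.0332

Chained into 2 loop(s):
  loop 1: 6 segments, perimeter = 3.0137
  loop 2: 8 segments, perimeter = 3.5390
Total perimeter = 6.553

loops=2 perimeter=6.553


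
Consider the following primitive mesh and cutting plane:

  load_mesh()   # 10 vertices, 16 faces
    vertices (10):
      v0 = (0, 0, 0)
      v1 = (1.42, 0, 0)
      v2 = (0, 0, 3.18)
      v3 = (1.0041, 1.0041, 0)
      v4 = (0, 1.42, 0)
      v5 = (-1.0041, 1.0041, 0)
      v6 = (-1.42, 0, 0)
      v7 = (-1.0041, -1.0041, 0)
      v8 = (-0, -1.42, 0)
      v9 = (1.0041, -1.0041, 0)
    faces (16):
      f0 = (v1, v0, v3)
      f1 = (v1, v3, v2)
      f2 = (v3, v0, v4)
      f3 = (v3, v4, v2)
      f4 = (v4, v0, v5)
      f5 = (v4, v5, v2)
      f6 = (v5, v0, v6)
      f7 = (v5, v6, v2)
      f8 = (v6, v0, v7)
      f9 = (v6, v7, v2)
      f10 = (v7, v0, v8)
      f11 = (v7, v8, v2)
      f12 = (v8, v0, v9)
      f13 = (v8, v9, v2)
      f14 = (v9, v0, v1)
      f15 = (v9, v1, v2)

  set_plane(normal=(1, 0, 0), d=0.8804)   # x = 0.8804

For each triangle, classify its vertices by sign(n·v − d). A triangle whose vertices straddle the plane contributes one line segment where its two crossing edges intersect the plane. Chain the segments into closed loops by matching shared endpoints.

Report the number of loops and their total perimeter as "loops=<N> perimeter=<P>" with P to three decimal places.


Straddling triangles (8 of 16):
  (v1,v0,v3) [+-+] → (0.8804, 0, 0)–(0.8804, 0.8804, 0)  len=0.8804
  (v1,v3,v2) [++-] → (0.8804, 0.8804, 0.39176)–(0.8804, 0, 1.2084)  len=1.2008
  (v3,v0,v4) [+--] → (0.8804, 0.8804, 0)–(0.8804, 1.05534, 0)  len=0.1749
  (v3,v4,v2) [+--] → (0.8804, 1.05534, 0)–(0.8804, 0.8804, 0.39176)  len=0.4290
  (v8,v0,v9) [--+] → (0.8804, -0.8804, 0)–(0.8804, -1.05534, 0)  len=0.1749
  (v8,v9,v2) [-+-] → (0.8804, -1.05534, 0)–(0.8804, -0.8804, 0.39176)  len=0.4290
  (v9,v0,v1) [+-+] → (0.8804, -0.8804, 0)–(0.8804, 0, 0)  len=0.8804
  (v9,v1,v2) [++-] → (0.8804, 0, 1.2084)–(0.8804, -0.8804, 0.39176)  len=1.2008

Chained into 1 loop(s):
  loop 1: 8 segments, perimeter = 5.3704
Total perimeter = 5.370

loops=1 perimeter=5.370


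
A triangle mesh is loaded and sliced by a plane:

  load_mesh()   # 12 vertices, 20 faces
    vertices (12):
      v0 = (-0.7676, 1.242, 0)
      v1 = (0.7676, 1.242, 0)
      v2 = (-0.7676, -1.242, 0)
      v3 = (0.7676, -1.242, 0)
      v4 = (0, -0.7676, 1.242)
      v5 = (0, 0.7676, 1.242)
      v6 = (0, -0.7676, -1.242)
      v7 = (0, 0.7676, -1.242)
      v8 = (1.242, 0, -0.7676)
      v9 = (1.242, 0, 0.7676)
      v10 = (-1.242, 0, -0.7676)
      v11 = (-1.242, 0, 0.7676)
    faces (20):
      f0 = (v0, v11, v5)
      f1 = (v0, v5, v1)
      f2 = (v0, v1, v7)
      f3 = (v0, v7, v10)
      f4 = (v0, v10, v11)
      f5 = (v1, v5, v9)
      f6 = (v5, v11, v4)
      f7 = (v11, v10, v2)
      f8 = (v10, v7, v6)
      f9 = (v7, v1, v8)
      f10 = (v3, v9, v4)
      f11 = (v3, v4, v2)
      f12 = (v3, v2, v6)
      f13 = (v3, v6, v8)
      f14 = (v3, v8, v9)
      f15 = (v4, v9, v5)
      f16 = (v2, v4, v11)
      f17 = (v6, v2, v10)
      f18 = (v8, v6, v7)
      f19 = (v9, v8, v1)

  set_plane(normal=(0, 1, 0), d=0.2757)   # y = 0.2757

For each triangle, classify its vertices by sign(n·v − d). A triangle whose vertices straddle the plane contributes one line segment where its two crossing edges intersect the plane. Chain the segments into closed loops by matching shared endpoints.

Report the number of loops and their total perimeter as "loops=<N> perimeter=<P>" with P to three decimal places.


Straddling triangles (10 of 20):
  (v0,v11,v5) [+-+] → (-1.13669, 0.2757, 0.597208)–(-0.795909, 0.2757, 0.937991)  len=0.4819
  (v0,v7,v10) [++-] → (-0.795909, 0.2757, -0.937991)–(-1.13669, 0.2757, -0.597208)  len=0.4819
  (v0,v10,v11) [+--] → (-1.13669, 0.2757, -0.597208)–(-1.13669, 0.2757, 0.597208)  len=1.1944
  (v1,v5,v9) [++-] → (0.795909, 0.2757, 0.937991)–(1.13669, 0.2757, 0.597208)  len=0.4819
  (v5,v11,v4) [+--] → (-0.795909, 0.2757, 0.937991)–(0, 0.2757, 1.242)  len=0.8520
  (v10,v7,v6) [-+-] → (-0.795909, 0.2757, -0.937991)–(0, 0.2757, -1.242)  len=0.8520
  (v7,v1,v8) [++-] → (1.13669, 0.2757, -0.597208)–(0.795909, 0.2757, -0.937991)  len=0.4819
  (v4,v9,v5) [--+] → (0.795909, 0.2757, 0.937991)–(0, 0.2757, 1.242)  len=0.8520
  (v8,v6,v7) [--+] → (0, 0.2757, -1.242)–(0.795909, 0.2757, -0.937991)  len=0.8520
  (v9,v8,v1) [--+] → (1.13669, 0.2757, -0.597208)–(1.13669, 0.2757, 0.597208)  len=1.1944

Chained into 1 loop(s):
  loop 1: 10 segments, perimeter = 7.7246
Total perimeter = 7.725

loops=1 perimeter=7.725


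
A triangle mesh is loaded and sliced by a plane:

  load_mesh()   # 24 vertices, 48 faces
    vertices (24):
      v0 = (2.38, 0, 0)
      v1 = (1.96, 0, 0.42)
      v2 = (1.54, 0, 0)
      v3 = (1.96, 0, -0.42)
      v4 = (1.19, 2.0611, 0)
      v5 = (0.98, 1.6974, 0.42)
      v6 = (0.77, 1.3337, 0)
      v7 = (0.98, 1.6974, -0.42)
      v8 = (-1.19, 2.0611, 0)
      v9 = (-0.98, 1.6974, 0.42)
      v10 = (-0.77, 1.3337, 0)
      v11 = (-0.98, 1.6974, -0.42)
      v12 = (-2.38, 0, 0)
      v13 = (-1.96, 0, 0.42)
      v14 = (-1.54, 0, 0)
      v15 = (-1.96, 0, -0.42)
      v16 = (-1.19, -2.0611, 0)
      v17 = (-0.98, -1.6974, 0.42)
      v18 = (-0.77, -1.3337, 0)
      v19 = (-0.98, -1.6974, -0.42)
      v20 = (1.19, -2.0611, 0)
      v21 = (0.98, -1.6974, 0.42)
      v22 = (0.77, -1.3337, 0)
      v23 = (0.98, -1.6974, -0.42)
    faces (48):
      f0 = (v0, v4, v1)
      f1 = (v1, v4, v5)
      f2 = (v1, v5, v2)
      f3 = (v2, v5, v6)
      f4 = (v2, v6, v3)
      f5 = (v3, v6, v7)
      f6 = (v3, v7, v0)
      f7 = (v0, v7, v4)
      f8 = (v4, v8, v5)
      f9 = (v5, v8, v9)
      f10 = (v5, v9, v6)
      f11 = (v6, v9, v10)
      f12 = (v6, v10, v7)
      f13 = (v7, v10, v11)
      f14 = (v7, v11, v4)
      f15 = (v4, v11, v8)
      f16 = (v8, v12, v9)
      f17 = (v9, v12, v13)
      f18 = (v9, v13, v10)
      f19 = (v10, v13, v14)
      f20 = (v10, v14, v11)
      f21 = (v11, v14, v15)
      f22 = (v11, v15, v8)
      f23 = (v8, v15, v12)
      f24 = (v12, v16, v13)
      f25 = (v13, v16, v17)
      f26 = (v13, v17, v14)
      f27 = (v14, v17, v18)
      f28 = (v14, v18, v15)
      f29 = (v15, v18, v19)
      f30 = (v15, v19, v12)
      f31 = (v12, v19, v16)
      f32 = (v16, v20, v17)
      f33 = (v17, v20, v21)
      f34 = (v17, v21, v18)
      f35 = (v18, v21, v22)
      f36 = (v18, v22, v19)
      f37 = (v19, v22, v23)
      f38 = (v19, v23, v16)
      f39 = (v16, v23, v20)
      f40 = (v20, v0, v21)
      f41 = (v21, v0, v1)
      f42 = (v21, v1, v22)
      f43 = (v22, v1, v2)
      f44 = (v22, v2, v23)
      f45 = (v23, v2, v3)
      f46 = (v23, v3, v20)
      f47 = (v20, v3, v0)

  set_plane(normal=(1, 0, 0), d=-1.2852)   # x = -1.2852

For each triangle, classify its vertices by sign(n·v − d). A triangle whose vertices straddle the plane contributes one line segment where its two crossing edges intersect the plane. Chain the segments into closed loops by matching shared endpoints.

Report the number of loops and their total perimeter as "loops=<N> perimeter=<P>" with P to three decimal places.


Straddling triangles (16 of 48):
  (v8,v12,v9) [+-+] → (-1.2852, 1.89621, 0)–(-1.2852, 1.32737, 0.32844)  len=0.6569
  (v9,v12,v13) [+--] → (-1.2852, 1.32737, 0.32844)–(-1.2852, 1.16878, 0.42)  len=0.1831
  (v9,v13,v10) [+-+] → (-1.2852, 1.16878, 0.42)–(-1.2852, 0.756286, 0.181835)  len=0.4763
  (v10,v13,v14) [+--] → (-1.2852, 0.756286, 0.181835)–(-1.2852, 0.441333, 0)  len=0.3637
  (v10,v14,v11) [+-+] → (-1.2852, 0.441333, 0)–(-1.2852, 0.772317, -0.1911)  len=0.3822
  (v11,v14,v15) [+--] → (-1.2852, 0.772317, -0.1911)–(-1.2852, 1.16878, -0.42)  len=0.4578
  (v11,v15,v8) [+-+] → (-1.2852, 1.16878, -0.42)–(-1.2852, 1.80627, -0.0519273)  len=0.7361
  (v8,v15,v12) [+--] → (-1.2852, 1.80627, -0.0519273)–(-1.2852, 1.89621, 0)  len=0.1039
  (v12,v16,v13) [-+-] → (-1.2852, -1.89621, 0)–(-1.2852, -1.80627, 0.0519273)  len=0.1039
  (v13,v16,v17) [-++] → (-1.2852, -1.80627, 0.0519273)–(-1.2852, -1.16878, 0.42)  len=0.7361
  (v13,v17,v14) [-+-] → (-1.2852, -1.16878, 0.42)–(-1.2852, -0.772317, 0.1911)  len=0.4578
  (v14,v17,v18) [-++] → (-1.2852, -0.772317, 0.1911)–(-1.2852, -0.441333, 0)  len=0.3822
  (v14,v18,v15) [-+-] → (-1.2852, -0.441333, 0)–(-1.2852, -0.756286, -0.181835)  len=0.3637
  (v15,v18,v19) [-++] → (-1.2852, -0.756286, -0.181835)–(-1.2852, -1.16878, -0.42)  len=0.4763
  (v15,v19,v12) [-+-] → (-1.2852, -1.16878, -0.42)–(-1.2852, -1.32737, -0.32844)  len=0.1831
  (v12,v19,v16) [-++] → (-1.2852, -1.32737, -0.32844)–(-1.2852, -1.89621, 0)  len=0.6569

Chained into 2 loop(s):
  loop 1: 8 segments, perimeter = 3.3599
  loop 2: 8 segments, perimeter = 3.3599
Total perimeter = 6.720

loops=2 perimeter=6.720


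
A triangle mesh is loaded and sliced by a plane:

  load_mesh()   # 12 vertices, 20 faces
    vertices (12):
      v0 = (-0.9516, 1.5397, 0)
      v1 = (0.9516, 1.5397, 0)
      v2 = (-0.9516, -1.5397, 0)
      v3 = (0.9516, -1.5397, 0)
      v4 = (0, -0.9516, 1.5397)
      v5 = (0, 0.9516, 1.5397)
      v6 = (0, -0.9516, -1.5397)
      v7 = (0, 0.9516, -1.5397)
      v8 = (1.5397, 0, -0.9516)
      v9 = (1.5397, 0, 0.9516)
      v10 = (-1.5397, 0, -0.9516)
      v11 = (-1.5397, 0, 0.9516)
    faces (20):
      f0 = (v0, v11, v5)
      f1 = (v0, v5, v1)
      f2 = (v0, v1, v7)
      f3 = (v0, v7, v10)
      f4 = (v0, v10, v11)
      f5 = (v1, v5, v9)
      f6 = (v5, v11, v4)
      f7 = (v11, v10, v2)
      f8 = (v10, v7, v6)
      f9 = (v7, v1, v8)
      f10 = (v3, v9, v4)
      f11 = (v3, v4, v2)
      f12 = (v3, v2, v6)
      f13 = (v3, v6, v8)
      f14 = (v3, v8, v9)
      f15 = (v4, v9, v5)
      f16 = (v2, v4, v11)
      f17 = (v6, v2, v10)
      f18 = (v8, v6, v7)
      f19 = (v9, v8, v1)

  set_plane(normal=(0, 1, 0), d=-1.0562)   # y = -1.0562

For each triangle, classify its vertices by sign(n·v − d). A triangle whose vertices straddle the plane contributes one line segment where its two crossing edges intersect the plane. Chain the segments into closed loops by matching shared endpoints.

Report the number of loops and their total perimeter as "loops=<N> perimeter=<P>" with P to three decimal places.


Straddling triangles (8 of 20):
  (v11,v10,v2) [++-] → (-1.13628, -1.0562, -0.298824)–(-1.13628, -1.0562, 0.298824)  len=0.5976
  (v3,v9,v4) [-++] → (1.13628, -1.0562, 0.298824)–(0.169252, -1.0562, 1.26585)  len=1.3676
  (v3,v4,v2) [-+-] → (0.169252, -1.0562, 1.26585)–(-0.169252, -1.0562, 1.26585)  len=0.3385
  (v3,v2,v6) [--+] → (-0.169252, -1.0562, -1.26585)–(0.169252, -1.0562, -1.26585)  len=0.3385
  (v3,v6,v8) [-++] → (0.169252, -1.0562, -1.26585)–(1.13628, -1.0562, -0.298824)  len=1.3676
  (v3,v8,v9) [-++] → (1.13628, -1.0562, -0.298824)–(1.13628, -1.0562, 0.298824)  len=0.5976
  (v2,v4,v11) [-++] → (-0.169252, -1.0562, 1.26585)–(-1.13628, -1.0562, 0.298824)  len=1.3676
  (v6,v2,v10) [+-+] → (-0.169252, -1.0562, -1.26585)–(-1.13628, -1.0562, -0.298824)  len=1.3676

Chained into 1 loop(s):
  loop 1: 8 segments, perimeter = 7.3426
Total perimeter = 7.343

loops=1 perimeter=7.343


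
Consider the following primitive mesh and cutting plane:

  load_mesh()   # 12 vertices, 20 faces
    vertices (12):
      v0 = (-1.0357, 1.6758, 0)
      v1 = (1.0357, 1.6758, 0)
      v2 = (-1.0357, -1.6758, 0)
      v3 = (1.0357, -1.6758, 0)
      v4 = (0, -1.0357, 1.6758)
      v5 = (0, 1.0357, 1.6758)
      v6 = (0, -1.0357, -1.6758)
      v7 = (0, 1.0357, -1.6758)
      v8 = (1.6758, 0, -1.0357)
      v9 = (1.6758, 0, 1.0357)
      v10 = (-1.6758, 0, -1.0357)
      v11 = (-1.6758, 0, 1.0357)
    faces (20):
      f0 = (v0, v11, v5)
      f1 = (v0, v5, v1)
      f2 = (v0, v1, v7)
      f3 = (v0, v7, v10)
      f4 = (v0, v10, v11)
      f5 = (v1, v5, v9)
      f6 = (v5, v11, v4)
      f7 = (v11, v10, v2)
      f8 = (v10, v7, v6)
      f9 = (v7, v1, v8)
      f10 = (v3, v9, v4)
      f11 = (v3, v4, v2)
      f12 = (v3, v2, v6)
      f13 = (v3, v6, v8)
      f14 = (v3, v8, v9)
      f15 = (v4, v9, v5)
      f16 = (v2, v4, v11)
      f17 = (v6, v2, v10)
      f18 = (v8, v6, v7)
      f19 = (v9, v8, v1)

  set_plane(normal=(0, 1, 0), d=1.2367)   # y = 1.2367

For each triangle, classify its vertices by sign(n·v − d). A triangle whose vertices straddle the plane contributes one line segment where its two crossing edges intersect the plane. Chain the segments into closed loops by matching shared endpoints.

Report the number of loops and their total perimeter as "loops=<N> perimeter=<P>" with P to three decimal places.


Straddling triangles (8 of 20):
  (v0,v11,v5) [+--] → (-1.20342, 1.2367, 0.271378)–(-0.325224, 1.2367, 1.14958)  len=1.2420
  (v0,v5,v1) [+-+] → (-0.325224, 1.2367, 1.14958)–(0.325224, 1.2367, 1.14958)  len=0.6504
  (v0,v1,v7) [++-] → (0.325224, 1.2367, -1.14958)–(-0.325224, 1.2367, -1.14958)  len=0.6504
  (v0,v7,v10) [+--] → (-0.325224, 1.2367, -1.14958)–(-1.20342, 1.2367, -0.271378)  len=1.2420
  (v0,v10,v11) [+--] → (-1.20342, 1.2367, -0.271378)–(-1.20342, 1.2367, 0.271378)  len=0.5428
  (v1,v5,v9) [+--] → (0.325224, 1.2367, 1.14958)–(1.20342, 1.2367, 0.271378)  len=1.2420
  (v7,v1,v8) [-+-] → (0.325224, 1.2367, -1.14958)–(1.20342, 1.2367, -0.271378)  len=1.2420
  (v9,v8,v1) [--+] → (1.20342, 1.2367, -0.271378)–(1.20342, 1.2367, 0.271378)  len=0.5428

Chained into 1 loop(s):
  loop 1: 8 segments, perimeter = 7.3542
Total perimeter = 7.354

loops=1 perimeter=7.354


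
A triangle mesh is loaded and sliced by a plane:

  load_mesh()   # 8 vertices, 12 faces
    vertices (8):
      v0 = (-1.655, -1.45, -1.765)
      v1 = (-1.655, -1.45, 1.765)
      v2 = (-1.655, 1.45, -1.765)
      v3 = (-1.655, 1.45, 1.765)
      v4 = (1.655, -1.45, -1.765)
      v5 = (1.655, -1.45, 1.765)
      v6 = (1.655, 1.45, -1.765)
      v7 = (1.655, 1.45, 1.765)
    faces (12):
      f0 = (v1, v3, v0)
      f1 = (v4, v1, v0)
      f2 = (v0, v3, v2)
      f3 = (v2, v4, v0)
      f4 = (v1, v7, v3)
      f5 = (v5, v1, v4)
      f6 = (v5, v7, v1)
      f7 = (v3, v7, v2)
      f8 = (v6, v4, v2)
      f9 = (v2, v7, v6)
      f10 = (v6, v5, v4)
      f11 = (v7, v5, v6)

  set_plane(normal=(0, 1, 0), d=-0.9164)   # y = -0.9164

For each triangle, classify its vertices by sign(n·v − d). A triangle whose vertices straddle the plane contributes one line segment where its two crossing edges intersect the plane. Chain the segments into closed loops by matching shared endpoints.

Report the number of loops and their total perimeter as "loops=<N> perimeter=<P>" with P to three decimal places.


Straddling triangles (8 of 12):
  (v1,v3,v0) [-+-] → (-1.655, -0.9164, 1.765)–(-1.655, -0.9164, -1.11548)  len=2.8805
  (v0,v3,v2) [-++] → (-1.655, -0.9164, -1.11548)–(-1.655, -0.9164, -1.765)  len=0.6495
  (v2,v4,v0) [+--] → (1.04596, -0.9164, -1.765)–(-1.655, -0.9164, -1.765)  len=2.7010
  (v1,v7,v3) [-++] → (-1.04596, -0.9164, 1.765)–(-1.655, -0.9164, 1.765)  len=0.6090
  (v5,v7,v1) [-+-] → (1.655, -0.9164, 1.765)–(-1.04596, -0.9164, 1.765)  len=2.7010
  (v6,v4,v2) [+-+] → (1.655, -0.9164, -1.765)–(1.04596, -0.9164, -1.765)  len=0.6090
  (v6,v5,v4) [+--] → (1.655, -0.9164, 1.11548)–(1.655, -0.9164, -1.765)  len=2.8805
  (v7,v5,v6) [+-+] → (1.655, -0.9164, 1.765)–(1.655, -0.9164, 1.11548)  len=0.6495

Chained into 1 loop(s):
  loop 1: 8 segments, perimeter = 13.6800
Total perimeter = 13.680

loops=1 perimeter=13.680


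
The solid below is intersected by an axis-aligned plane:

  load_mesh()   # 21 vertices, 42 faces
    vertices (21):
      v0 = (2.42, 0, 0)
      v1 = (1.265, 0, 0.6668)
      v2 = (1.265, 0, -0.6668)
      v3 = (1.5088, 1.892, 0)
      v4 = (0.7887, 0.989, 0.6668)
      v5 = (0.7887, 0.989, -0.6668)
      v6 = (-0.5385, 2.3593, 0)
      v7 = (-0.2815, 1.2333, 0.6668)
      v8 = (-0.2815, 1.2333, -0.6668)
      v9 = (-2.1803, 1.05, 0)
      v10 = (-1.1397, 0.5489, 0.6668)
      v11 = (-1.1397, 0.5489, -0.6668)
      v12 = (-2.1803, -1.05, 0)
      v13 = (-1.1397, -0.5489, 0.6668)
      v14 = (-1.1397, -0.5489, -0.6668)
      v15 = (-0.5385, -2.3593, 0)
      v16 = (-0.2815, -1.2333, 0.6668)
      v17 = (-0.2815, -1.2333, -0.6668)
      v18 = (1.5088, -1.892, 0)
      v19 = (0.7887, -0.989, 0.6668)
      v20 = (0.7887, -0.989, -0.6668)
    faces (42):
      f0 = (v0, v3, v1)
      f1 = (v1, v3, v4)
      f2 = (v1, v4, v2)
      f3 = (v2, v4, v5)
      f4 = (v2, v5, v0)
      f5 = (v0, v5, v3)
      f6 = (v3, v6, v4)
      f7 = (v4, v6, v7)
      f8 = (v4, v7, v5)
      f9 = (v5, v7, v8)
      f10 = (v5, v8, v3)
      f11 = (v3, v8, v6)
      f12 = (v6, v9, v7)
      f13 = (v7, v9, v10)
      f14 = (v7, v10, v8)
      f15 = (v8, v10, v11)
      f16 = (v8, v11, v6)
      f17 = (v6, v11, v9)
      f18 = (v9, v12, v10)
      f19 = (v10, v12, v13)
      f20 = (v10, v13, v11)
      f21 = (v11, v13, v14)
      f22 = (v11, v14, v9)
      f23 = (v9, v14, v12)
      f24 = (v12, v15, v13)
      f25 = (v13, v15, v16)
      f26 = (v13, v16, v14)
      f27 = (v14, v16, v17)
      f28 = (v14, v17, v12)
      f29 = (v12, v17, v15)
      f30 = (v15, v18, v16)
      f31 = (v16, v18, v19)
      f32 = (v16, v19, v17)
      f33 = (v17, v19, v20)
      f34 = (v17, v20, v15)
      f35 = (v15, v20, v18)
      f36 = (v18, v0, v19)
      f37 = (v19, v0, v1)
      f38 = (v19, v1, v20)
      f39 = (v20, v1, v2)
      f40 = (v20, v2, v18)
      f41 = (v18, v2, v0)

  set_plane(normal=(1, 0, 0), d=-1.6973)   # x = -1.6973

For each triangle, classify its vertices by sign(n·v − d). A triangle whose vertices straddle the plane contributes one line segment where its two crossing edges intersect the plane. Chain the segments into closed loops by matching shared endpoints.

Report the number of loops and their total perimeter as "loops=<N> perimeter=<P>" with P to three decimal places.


Straddling triangles (10 of 42):
  (v6,v9,v7) [+-+] → (-1.6973, 1.43518, 0)–(-1.6973, 1.09663, 0.169615)  len=0.3787
  (v7,v9,v10) [+-+] → (-1.6973, 1.09663, 0.169615)–(-1.6973, 0.817412, 0.309499)  len=0.3123
  (v6,v11,v9) [++-] → (-1.6973, 0.817412, -0.309499)–(-1.6973, 1.43518, 0)  len=0.6910
  (v9,v12,v10) [--+] → (-1.6973, -0.307862, 0.309499)–(-1.6973, 0.817412, 0.309499)  len=1.1253
  (v10,v12,v13) [+-+] → (-1.6973, -0.307862, 0.309499)–(-1.6973, -0.817412, 0.309499)  len=0.5095
  (v11,v14,v9) [++-] → (-1.6973, 0.307862, -0.309499)–(-1.6973, 0.817412, -0.309499)  len=0.5095
  (v9,v14,v12) [-+-] → (-1.6973, 0.307862, -0.309499)–(-1.6973, -0.817412, -0.309499)  len=1.1253
  (v12,v15,v13) [-++] → (-1.6973, -1.43518, 0)–(-1.6973, -0.817412, 0.309499)  len=0.6910
  (v14,v17,v12) [++-] → (-1.6973, -1.09663, -0.169615)–(-1.6973, -0.817412, -0.309499)  len=0.3123
  (v12,v17,v15) [-++] → (-1.6973, -1.09663, -0.169615)–(-1.6973, -1.43518, 0)  len=0.3787

Chained into 1 loop(s):
  loop 1: 10 segments, perimeter = 6.0335
Total perimeter = 6.033

loops=1 perimeter=6.033


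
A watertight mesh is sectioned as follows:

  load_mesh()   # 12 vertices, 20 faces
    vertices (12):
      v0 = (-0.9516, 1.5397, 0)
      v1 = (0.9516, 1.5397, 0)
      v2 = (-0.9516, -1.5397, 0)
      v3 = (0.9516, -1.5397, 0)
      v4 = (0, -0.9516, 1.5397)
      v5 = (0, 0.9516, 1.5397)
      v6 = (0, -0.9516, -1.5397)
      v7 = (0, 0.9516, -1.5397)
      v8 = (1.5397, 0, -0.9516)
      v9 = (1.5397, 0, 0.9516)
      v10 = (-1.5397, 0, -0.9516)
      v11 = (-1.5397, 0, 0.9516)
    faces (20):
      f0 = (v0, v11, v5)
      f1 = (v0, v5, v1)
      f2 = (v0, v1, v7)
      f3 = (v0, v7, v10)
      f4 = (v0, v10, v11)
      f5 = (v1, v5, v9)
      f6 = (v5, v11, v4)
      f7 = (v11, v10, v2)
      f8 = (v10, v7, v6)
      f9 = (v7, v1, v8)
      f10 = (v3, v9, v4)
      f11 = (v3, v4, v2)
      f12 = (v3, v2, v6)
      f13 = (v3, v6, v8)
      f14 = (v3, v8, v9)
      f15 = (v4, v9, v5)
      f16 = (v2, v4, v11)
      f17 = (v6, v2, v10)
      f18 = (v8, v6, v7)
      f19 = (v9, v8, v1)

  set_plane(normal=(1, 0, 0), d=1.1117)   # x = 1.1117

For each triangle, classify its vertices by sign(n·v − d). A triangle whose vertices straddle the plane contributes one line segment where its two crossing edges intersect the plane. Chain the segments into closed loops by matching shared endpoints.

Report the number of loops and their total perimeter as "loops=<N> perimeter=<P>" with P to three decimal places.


Straddling triangles (8 of 20):
  (v1,v5,v9) [--+] → (1.1117, 0.264522, 1.11508)–(1.1117, 1.12054, 0.259057)  len=1.2106
  (v7,v1,v8) [--+] → (1.1117, 1.12054, -0.259057)–(1.1117, 0.264522, -1.11508)  len=1.2106
  (v3,v9,v4) [-+-] → (1.1117, -1.12054, 0.259057)–(1.1117, -0.264522, 1.11508)  len=1.2106
  (v3,v6,v8) [--+] → (1.1117, -0.264522, -1.11508)–(1.1117, -1.12054, -0.259057)  len=1.2106
  (v3,v8,v9) [-++] → (1.1117, -1.12054, -0.259057)–(1.1117, -1.12054, 0.259057)  len=0.5181
  (v4,v9,v5) [-+-] → (1.1117, -0.264522, 1.11508)–(1.1117, 0.264522, 1.11508)  len=0.5290
  (v8,v6,v7) [+--] → (1.1117, -0.264522, -1.11508)–(1.1117, 0.264522, -1.11508)  len=0.5290
  (v9,v8,v1) [++-] → (1.1117, 1.12054, -0.259057)–(1.1117, 1.12054, 0.259057)  len=0.5181

Chained into 1 loop(s):
  loop 1: 8 segments, perimeter = 6.9367
Total perimeter = 6.937

loops=1 perimeter=6.937


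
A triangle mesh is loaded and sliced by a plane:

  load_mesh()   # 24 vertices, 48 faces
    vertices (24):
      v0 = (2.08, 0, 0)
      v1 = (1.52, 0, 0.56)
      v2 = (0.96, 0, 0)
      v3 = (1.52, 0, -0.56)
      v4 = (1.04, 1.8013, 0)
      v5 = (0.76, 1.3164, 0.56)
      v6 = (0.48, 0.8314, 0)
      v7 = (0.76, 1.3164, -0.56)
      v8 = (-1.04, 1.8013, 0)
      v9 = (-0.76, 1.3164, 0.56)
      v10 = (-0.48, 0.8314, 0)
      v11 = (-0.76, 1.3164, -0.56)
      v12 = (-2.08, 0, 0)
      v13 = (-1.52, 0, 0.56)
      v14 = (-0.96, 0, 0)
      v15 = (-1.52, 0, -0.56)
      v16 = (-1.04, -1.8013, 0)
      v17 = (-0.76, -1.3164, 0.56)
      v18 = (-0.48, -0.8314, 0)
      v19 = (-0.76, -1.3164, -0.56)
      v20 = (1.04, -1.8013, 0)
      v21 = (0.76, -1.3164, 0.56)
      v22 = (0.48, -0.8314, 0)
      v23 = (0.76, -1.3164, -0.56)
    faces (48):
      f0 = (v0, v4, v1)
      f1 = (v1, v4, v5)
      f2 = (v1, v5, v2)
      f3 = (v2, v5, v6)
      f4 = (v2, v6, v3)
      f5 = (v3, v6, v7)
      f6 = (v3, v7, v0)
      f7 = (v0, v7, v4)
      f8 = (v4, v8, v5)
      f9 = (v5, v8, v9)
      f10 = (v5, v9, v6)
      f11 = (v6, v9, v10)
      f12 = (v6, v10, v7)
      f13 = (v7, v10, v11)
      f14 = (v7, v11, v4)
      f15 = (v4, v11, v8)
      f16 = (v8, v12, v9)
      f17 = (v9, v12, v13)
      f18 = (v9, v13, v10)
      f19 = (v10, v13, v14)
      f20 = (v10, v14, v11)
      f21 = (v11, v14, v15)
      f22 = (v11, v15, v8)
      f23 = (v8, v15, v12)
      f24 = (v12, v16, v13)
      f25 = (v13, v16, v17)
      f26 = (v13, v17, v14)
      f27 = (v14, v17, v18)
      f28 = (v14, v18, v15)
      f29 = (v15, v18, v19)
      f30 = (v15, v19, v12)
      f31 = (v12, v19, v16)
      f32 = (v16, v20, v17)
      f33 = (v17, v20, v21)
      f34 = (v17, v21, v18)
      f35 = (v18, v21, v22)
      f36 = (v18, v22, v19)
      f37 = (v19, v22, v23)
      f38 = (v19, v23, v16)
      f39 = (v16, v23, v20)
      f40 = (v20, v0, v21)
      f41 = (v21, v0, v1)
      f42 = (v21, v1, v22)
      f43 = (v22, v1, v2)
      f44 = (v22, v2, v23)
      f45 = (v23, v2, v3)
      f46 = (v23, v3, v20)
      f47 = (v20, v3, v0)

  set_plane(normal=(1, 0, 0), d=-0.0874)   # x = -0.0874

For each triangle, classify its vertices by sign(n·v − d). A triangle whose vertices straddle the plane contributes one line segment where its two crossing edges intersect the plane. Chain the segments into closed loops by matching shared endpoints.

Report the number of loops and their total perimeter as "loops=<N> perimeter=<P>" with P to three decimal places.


Straddling triangles (16 of 48):
  (v4,v8,v5) [+-+] → (-0.0874, 1.8013, 0)–(-0.0874, 1.54468, 0.296364)  len=0.3920
  (v5,v8,v9) [+--] → (-0.0874, 1.54468, 0.296364)–(-0.0874, 1.3164, 0.56)  len=0.3487
  (v5,v9,v6) [+-+] → (-0.0874, 1.3164, 0.56)–(-0.0874, 1.05333, 0.256245)  len=0.4018
  (v6,v9,v10) [+--] → (-0.0874, 1.05333, 0.256245)–(-0.0874, 0.8314, 0)  len=0.3390
  (v6,v10,v7) [+-+] → (-0.0874, 0.8314, 0)–(-0.0874, 0.984957, -0.177303)  len=0.2346
  (v7,v10,v11) [+--] → (-0.0874, 0.984957, -0.177303)–(-0.0874, 1.3164, -0.56)  len=0.5063
  (v7,v11,v4) [+-+] → (-0.0874, 1.3164, -0.56)–(-0.0874, 1.49759, -0.350747)  len=0.2768
  (v4,v11,v8) [+--] → (-0.0874, 1.49759, -0.350747)–(-0.0874, 1.8013, 0)  len=0.4640
  (v16,v20,v17) [-+-] → (-0.0874, -1.8013, 0)–(-0.0874, -1.49759, 0.350747)  len=0.4640
  (v17,v20,v21) [-++] → (-0.0874, -1.49759, 0.350747)–(-0.0874, -1.3164, 0.56)  len=0.2768
  (v17,v21,v18) [-+-] → (-0.0874, -1.3164, 0.56)–(-0.0874, -0.984957, 0.177303)  len=0.5063
  (v18,v21,v22) [-++] → (-0.0874, -0.984957, 0.177303)–(-0.0874, -0.8314, 0)  len=0.2346
  (v18,v22,v19) [-+-] → (-0.0874, -0.8314, 0)–(-0.0874, -1.05333, -0.256245)  len=0.3390
  (v19,v22,v23) [-++] → (-0.0874, -1.05333, -0.256245)–(-0.0874, -1.3164, -0.56)  len=0.4018
  (v19,v23,v16) [-+-] → (-0.0874, -1.3164, -0.56)–(-0.0874, -1.54468, -0.296364)  len=0.3487
  (v16,v23,v20) [-++] → (-0.0874, -1.54468, -0.296364)–(-0.0874, -1.8013, 0)  len=0.3920

Chained into 2 loop(s):
  loop 1: 8 segments, perimeter = 2.9632
  loop 2: 8 segments, perimeter = 2.9632
Total perimeter = 5.926

loops=2 perimeter=5.926


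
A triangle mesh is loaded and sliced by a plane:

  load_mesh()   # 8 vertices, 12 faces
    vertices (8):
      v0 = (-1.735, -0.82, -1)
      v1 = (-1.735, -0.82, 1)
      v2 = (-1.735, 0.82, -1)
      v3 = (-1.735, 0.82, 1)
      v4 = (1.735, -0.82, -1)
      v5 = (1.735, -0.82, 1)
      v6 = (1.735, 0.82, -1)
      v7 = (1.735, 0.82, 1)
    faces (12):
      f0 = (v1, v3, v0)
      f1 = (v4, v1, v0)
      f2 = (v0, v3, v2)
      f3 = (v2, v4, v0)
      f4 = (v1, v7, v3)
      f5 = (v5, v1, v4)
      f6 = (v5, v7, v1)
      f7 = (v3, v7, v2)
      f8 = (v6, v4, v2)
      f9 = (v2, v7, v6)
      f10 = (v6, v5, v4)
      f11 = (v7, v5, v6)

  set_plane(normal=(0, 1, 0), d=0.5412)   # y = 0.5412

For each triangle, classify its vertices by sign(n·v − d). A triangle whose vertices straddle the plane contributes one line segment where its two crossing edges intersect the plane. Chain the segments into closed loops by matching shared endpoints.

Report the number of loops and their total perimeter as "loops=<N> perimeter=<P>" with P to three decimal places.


Straddling triangles (8 of 12):
  (v1,v3,v0) [-+-] → (-1.735, 0.5412, 1)–(-1.735, 0.5412, 0.66)  len=0.3400
  (v0,v3,v2) [-++] → (-1.735, 0.5412, 0.66)–(-1.735, 0.5412, -1)  len=1.6600
  (v2,v4,v0) [+--] → (-1.1451, 0.5412, -1)–(-1.735, 0.5412, -1)  len=0.5899
  (v1,v7,v3) [-++] → (1.1451, 0.5412, 1)–(-1.735, 0.5412, 1)  len=2.8801
  (v5,v7,v1) [-+-] → (1.735, 0.5412, 1)–(1.1451, 0.5412, 1)  len=0.5899
  (v6,v4,v2) [+-+] → (1.735, 0.5412, -1)–(-1.1451, 0.5412, -1)  len=2.8801
  (v6,v5,v4) [+--] → (1.735, 0.5412, -0.66)–(1.735, 0.5412, -1)  len=0.3400
  (v7,v5,v6) [+-+] → (1.735, 0.5412, 1)–(1.735, 0.5412, -0.66)  len=1.6600

Chained into 1 loop(s):
  loop 1: 8 segments, perimeter = 10.9400
Total perimeter = 10.940

loops=1 perimeter=10.940


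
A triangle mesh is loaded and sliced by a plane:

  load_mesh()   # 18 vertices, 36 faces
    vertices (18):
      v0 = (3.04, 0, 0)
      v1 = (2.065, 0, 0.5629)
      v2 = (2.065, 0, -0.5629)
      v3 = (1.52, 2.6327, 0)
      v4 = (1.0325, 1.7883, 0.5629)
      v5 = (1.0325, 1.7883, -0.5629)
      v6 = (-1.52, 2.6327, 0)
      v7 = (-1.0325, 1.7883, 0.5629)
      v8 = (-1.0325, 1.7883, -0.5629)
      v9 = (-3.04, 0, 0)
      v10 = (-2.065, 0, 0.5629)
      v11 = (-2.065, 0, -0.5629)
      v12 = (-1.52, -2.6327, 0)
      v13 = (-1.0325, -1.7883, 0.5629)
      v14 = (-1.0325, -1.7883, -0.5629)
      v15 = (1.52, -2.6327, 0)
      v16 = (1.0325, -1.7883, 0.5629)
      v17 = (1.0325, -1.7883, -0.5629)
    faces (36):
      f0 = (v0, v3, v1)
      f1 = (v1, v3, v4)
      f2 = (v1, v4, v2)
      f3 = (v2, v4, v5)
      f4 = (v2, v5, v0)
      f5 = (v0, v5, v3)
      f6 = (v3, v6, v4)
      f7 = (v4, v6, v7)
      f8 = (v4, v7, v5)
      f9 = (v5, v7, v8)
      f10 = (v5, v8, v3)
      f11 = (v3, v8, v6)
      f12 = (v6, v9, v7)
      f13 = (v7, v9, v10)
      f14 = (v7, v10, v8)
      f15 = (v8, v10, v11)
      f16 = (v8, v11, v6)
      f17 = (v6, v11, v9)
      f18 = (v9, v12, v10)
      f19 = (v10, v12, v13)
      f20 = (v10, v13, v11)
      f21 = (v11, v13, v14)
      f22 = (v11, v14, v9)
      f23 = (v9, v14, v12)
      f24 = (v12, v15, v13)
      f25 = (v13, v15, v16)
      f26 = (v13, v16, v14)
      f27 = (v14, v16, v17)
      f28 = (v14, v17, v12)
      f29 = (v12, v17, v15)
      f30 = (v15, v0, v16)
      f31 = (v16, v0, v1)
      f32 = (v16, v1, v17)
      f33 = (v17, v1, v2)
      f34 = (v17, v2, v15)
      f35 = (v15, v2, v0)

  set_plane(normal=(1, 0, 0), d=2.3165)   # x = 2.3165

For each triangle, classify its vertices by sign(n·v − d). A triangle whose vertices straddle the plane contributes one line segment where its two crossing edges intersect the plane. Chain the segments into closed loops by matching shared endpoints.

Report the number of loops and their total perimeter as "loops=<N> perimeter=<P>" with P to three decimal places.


Straddling triangles (6 of 36):
  (v0,v3,v1) [+--] → (2.3165, 1.25313, 0)–(2.3165, 0, 0.417701)  len=1.3209
  (v2,v5,v0) [--+] → (2.3165, 0.644501, -0.202868)–(2.3165, 0, -0.417701)  len=0.6794
  (v0,v5,v3) [+--] → (2.3165, 0.644501, -0.202868)–(2.3165, 1.25313, 0)  len=0.6415
  (v15,v0,v16) [-+-] → (2.3165, -1.25313, 0)–(2.3165, -0.644501, 0.202868)  len=0.6415
  (v16,v0,v1) [-+-] → (2.3165, -0.644501, 0.202868)–(2.3165, 0, 0.417701)  len=0.6794
  (v15,v2,v0) [--+] → (2.3165, 0, -0.417701)–(2.3165, -1.25313, 0)  len=1.3209

Chained into 1 loop(s):
  loop 1: 6 segments, perimeter = 5.2837
Total perimeter = 5.284

loops=1 perimeter=5.284
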